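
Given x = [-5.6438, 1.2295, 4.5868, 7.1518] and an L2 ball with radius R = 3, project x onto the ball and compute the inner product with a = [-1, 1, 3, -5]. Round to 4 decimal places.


Step 1: Compute ||x|| (intermediates to 6 decimals).
||x|| = sqrt((-5.6438)^2 + 1.2295^2 + 4.5868^2 + 7.1518^2) = 10.273808
Step 2: Project.
Since ||x|| > R, scale = R/||x|| = 3/10.273808 = 0.292005, proj(x) = scale * x
proj(x) = [-1.648018, 0.35902, 1.339369, 2.088361]
Step 3: Dot product.
a^T * proj(x) = -1*(-1.648018) + 1*0.35902 + 3*1.339369 - 5*2.088361 = -4.4167


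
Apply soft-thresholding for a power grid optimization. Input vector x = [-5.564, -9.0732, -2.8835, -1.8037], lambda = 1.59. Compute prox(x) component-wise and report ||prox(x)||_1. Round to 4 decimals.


Soft-thresholding with lambda = 1.59:
prox(-5.564) = sign(-5.564)*max(|-5.564| - 1.59, 0) = -3.974
prox(-9.0732) = sign(-9.0732)*max(|-9.0732| - 1.59, 0) = -7.4832
prox(-2.8835) = sign(-2.8835)*max(|-2.8835| - 1.59, 0) = -1.2935
prox(-1.8037) = sign(-1.8037)*max(|-1.8037| - 1.59, 0) = -0.2137
prox(x) = [-3.974, -7.4832, -1.2935, -0.2137]
||prox(x)||_1 = 3.974 + 7.4832 + 1.2935 + 0.2137 = 12.9644


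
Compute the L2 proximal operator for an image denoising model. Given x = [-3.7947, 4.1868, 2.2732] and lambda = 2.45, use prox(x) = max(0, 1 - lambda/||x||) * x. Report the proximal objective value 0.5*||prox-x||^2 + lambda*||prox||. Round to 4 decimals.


Step 1: Compute ||x||.
||x|| = 6.0907
Step 2: Compute scaling factor.
scale = max(0, 1 - 2.45/6.0907) = 0.5977
Step 3: prox(x) = [-2.2683, 2.5026, 1.3588]
||prox(x)|| = 3.6407
Step 4: Proximal objective.
0.5*||prox-x||^2 = 3.0013
lambda*||prox|| = 8.9197
Total = 11.9209


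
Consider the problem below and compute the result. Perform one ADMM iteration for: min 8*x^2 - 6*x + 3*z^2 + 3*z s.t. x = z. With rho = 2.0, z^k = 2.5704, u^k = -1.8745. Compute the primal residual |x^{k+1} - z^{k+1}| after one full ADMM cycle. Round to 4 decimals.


ADMM iteration with rho = 2.0, z^k = 2.5704, u^k = -1.8745
Step 1: x-update.
Minimize 8*x^2 - 6*x + (2.0/2)*(x - 2.5704 - 1.8745)^2
FOC: (2*8 + 2.0)*x = 6 + 2.0*(2.5704 + 1.8745)
x^{k+1} = 0.8272
Step 2: z-update.
Minimize 3*z^2 + 3*z + (2.0/2)*(0.8272 - z - 1.8745)^2
FOC: (2*3 + 2.0)*z = -3 + 2.0*(0.8272 - 1.8745)
z^{k+1} = -0.6368
Step 3: u-update.
u^{k+1} = -1.8745 + 0.8272 + 0.6368 = -0.4105
Step 4: Primal residual = |0.8272 + 0.6368| = 1.464


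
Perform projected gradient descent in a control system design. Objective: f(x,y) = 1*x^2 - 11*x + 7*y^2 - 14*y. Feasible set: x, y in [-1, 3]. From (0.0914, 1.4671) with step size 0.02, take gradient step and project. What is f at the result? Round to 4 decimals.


Step 1: Compute gradient at (0.0914, 1.4671).
grad_x = 2*1*0.0914 - 11 = -10.8172
grad_y = 2*7*1.4671 - 14 = 6.5394
Step 2: Gradient step.
x_raw = 0.0914 - 0.02*-10.8172 = 0.3077
y_raw = 1.4671 - 0.02*6.5394 = 1.3363
Step 3: Project onto [-1, 3].
x_proj = clip(0.3077) = 0.3077
y_proj = clip(1.3363) = 1.3363
Step 4: Evaluate f.
f(0.3077, 1.3363) = -9.4987


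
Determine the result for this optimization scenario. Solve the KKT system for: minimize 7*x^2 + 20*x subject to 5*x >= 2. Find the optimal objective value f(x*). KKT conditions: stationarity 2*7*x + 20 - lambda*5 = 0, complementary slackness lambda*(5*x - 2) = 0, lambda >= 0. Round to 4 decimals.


Step 1: Try lambda = 0 (constraint inactive).
x_unc = -20/(2*7) = -1.4286
Check: 5*-1.4286 = -7.143 < 2 -- violated!
Step 2: Constraint must be active: 5*x = 2
x* = 2/5 = 0.4
lambda = (2*7*0.4 + 20)/5 = 5.12
Step 3: Compute optimal value.
f(x*) = 7*0.4^2 + 20*0.4 = 9.12


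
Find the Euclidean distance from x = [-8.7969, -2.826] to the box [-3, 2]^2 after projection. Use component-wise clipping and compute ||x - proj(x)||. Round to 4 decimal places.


Project each component onto [-3, 2].
clip(-8.7969) = -3.0, clip(-2.826) = -2.826
Projection = [-3.0, -2.826]
Squared diffs: [33.604, 0.0]
Distance = sqrt(33.604) = 5.7969


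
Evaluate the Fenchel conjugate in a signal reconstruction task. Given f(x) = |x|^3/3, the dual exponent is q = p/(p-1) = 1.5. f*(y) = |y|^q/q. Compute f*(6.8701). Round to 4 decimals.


The conjugate exponent q satisfies 1/p + 1/q = 1.
p = 3, so q = 3/(3 - 1) = 1.5
|y|^q = 6.8701^1.5 = 18.0071
f*(6.8701) = 18.0071 / 1.5 = 12.0048


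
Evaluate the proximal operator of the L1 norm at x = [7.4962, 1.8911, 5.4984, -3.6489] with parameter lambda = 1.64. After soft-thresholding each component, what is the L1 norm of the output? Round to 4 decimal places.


Soft-thresholding with lambda = 1.64:
prox(7.4962) = sign(7.4962)*max(|7.4962| - 1.64, 0) = 5.8562
prox(1.8911) = sign(1.8911)*max(|1.8911| - 1.64, 0) = 0.2511
prox(5.4984) = sign(5.4984)*max(|5.4984| - 1.64, 0) = 3.8584
prox(-3.6489) = sign(-3.6489)*max(|-3.6489| - 1.64, 0) = -2.0089
prox(x) = [5.8562, 0.2511, 3.8584, -2.0089]
||prox(x)||_1 = 5.8562 + 0.2511 + 3.8584 + 2.0089 = 11.9746


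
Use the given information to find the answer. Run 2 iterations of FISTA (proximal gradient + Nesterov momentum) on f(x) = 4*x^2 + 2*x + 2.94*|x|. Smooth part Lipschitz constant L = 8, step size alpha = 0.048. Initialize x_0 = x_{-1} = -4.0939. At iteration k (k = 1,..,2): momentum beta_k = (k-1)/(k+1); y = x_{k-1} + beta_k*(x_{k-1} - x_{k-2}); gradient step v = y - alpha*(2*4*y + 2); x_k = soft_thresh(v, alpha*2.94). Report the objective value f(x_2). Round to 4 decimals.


FISTA on f(x) = 4*x^2 + 2*x + 2.94*|x|
L = 8, alpha = 0.048
Iteration 1: beta = 0.0, y = -4.0939 + 0.0*(-4.0939 + 4.0939) = -4.0939
  grad(y) = -30.7512, v = y - alpha*grad = -2.6178
  prox(v) = soft_thresh(-2.6178, 0.1411) = -2.4767
Iteration 2: beta = 0.3333, y = -2.4767 + 0.3333*(-2.4767 + 4.0939) = -1.9377
  grad(y) = -13.5013, v = y - alpha*grad = -1.2896
  prox(v) = soft_thresh(-1.2896, 0.1411) = -1.1485
f(x_2) = 4*(-1.1485)^2 + 2*(-1.1485) + 2.94*|-1.1485| = 6.3556


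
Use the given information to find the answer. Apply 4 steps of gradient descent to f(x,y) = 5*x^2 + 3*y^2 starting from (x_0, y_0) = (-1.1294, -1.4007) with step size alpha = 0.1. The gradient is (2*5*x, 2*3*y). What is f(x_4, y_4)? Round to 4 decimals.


Gradient descent on f(x,y) = 5*x^2 + 3*y^2.
Starting point: (-1.1294, -1.4007), alpha = 0.1
Step 1: grad_x = 2*5*-1.1294 = -11.294, grad_y = 2*3*-1.4007 = -8.4042
  x_1 = -1.1294 - 0.1*-11.294 = 0.0
  y_1 = -1.4007 - 0.1*-8.4042 = -0.5603
Step 2: grad_x = 2*5*0.0 = 0.0, grad_y = 2*3*-0.5603 = -3.3617
  x_2 = 0.0 - 0.1*0.0 = 0.0
  y_2 = -0.5603 - 0.1*-3.3617 = -0.2241
Step 3: grad_x = 2*5*0.0 = 0.0, grad_y = 2*3*-0.2241 = -1.3447
  x_3 = 0.0 - 0.1*0.0 = 0.0
  y_3 = -0.2241 - 0.1*-1.3447 = -0.0896
Step 4: grad_x = 2*5*0.0 = 0.0, grad_y = 2*3*-0.0896 = -0.5379
  x_4 = 0.0 - 0.1*0.0 = 0.0
  y_4 = -0.0896 - 0.1*-0.5379 = -0.0359
f(0.0, -0.0359) = 5*0.0^2 + 3*(-0.0359)^2 = 0.0039


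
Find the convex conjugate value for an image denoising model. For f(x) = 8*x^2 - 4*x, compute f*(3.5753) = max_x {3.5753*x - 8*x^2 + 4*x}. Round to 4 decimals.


f*(y) = sup_x {y*x - a*x^2 - b*x} = sup_x {(y-b)*x - a*x^2}
FOC: (y - b) - 2a*x = 0 => x* = (y - b)/(2a)
x* = (3.5753 + 4)/(2*8) = 0.4735
f*(3.5753) = (y-b)^2/(4a) = (3.5753 + 4)^2/(4*8)
= 57.3852/32 = 1.7933


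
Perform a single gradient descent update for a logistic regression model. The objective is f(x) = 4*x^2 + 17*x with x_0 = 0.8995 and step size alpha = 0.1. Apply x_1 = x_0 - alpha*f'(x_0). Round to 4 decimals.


We compute the gradient at x_0 and apply the update.
f'(x) = 8*x + 17
f'(0.8995) = 8*0.8995 + 17 = 24.196
x_1 = 0.8995 - 0.1*24.196 = -1.5201


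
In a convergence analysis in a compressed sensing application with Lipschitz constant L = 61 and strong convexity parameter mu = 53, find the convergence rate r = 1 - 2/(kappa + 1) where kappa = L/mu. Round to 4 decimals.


Step 1: Compute the condition number.
kappa = L/mu = 61/53 = 1.1509
Step 2: Compute the convergence rate.
r = 1 - 2/(kappa + 1) = 1 - 2*mu/(L + mu) = (L - mu)/(L + mu) = 8/114 = 0.0702


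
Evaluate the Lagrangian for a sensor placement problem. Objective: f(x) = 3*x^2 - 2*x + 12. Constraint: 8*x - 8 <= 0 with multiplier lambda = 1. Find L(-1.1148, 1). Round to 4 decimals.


Step 1: Evaluate f(x).
f(-1.1148) = 3*(-1.1148)^2 - 2*(-1.1148) + 12 = 17.9579
Step 2: Evaluate g(x).
g(-1.1148) = 8*-1.1148 - 8 = -16.9184
Step 3: Compute Lagrangian.
L = 17.9579 + 1*-16.9184 = 1.0395


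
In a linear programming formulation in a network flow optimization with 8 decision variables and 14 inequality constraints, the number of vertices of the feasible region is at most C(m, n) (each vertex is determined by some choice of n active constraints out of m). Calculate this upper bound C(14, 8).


Each vertex corresponds to some choice of n active constraints out of m, so the number of vertices is at most C(m, n) = m! / (n!(m-n)!).
m = 14, n = 8
Numerator: 14 * 13 * 12 * 11 * 10 * 9 * 8 * 7
Denominator: 8! = 40320
C(14, 8) = 3003


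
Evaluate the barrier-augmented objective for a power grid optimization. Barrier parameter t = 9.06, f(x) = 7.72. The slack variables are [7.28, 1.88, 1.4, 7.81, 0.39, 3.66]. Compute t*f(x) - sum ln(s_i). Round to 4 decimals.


Step 1: Compute log-barrier.
ln values: [1.9851, 0.6313, 0.3365, 2.0554, -0.9416, 1.2975]
phi = -(1.9851 + 0.6313 + 0.3365 + 2.0554 - 0.9416 + 1.2975) = -5.3641
Step 2: Compute augmented objective.
t*f(x) = 9.06*7.72 = 69.9432
Total = 69.9432 - 5.3641 = 64.5791


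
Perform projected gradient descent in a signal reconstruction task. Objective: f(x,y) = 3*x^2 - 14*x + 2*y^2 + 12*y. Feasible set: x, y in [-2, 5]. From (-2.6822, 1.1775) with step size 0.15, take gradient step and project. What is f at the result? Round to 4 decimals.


Step 1: Compute gradient at (-2.6822, 1.1775).
grad_x = 2*3*-2.6822 - 14 = -30.0932
grad_y = 2*2*1.1775 + 12 = 16.71
Step 2: Gradient step.
x_raw = -2.6822 - 0.15*-30.0932 = 1.8318
y_raw = 1.1775 - 0.15*16.71 = -1.329
Step 3: Project onto [-2, 5].
x_proj = clip(1.8318) = 1.8318
y_proj = clip(-1.329) = -1.329
Step 4: Evaluate f.
f(1.8318, -1.329) = -27.9942


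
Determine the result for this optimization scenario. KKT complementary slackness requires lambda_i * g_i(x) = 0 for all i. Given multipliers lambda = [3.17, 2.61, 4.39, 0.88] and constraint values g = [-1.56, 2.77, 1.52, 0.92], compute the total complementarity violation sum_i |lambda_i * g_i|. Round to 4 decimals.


KKT complementary slackness check:
lambda_1 * g_1 = 3.17 * -1.56 = -4.9452
lambda_2 * g_2 = 2.61 * 2.77 = 7.2297
lambda_3 * g_3 = 4.39 * 1.52 = 6.6728
lambda_4 * g_4 = 0.88 * 0.92 = 0.8096
Total violation = 4.9452 + 7.2297 + 6.6728 + 0.8096 = 19.6573


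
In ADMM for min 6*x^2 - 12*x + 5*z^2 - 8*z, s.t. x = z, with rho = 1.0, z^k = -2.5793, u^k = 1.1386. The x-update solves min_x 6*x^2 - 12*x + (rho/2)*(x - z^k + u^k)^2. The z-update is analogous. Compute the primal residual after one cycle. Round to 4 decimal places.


ADMM iteration with rho = 1.0, z^k = -2.5793, u^k = 1.1386
Step 1: x-update.
Minimize 6*x^2 - 12*x + (1.0/2)*(x + 2.5793 + 1.1386)^2
FOC: (2*6 + 1.0)*x = 12 + 1.0*(-2.5793 - 1.1386)
x^{k+1} = 0.6371
Step 2: z-update.
Minimize 5*z^2 - 8*z + (1.0/2)*(0.6371 - z + 1.1386)^2
FOC: (2*5 + 1.0)*z = 8 + 1.0*(0.6371 + 1.1386)
z^{k+1} = 0.8887
Step 3: u-update.
u^{k+1} = 1.1386 + 0.6371 - 0.8887 = 0.887
Step 4: Primal residual = |0.6371 - 0.8887| = 0.2516


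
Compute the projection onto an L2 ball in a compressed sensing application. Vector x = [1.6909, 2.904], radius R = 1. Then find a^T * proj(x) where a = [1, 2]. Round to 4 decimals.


Step 1: Compute ||x|| (intermediates to 6 decimals).
||x|| = sqrt(1.6909^2 + 2.904^2) = 3.360411
Step 2: Project.
Since ||x|| > R, scale = R/||x|| = 1/3.360411 = 0.297583, proj(x) = scale * x
proj(x) = [0.503183, 0.864181]
Step 3: Dot product.
a^T * proj(x) = 1*0.503183 + 2*0.864181 = 2.2315


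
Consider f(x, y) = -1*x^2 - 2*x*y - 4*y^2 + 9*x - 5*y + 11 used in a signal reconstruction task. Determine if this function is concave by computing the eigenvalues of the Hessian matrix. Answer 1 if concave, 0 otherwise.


The Hessian of f(x,y) = -1*x^2 - 2*x*y - 4*y^2 + 9*x - 5*y + 11 is:
H = [[-2, -2], [-2, -8]]
Trace = -2 - 8 = -10
Determinant = -2*-8 - (-2)^2 = 12
Discriminant = (-10)^2 - 4*12 = 52.0
Eigenvalues: lambda_1 = -8.6056, lambda_2 = -1.3944
The function is concave.

1


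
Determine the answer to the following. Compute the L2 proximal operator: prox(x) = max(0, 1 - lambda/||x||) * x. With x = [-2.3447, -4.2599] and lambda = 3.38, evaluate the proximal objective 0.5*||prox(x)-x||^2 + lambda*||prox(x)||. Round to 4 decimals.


Step 1: Compute ||x||.
||x|| = 4.8625
Step 2: Compute scaling factor.
scale = max(0, 1 - 3.38/4.8625) = 0.3049
Step 3: prox(x) = [-0.7149, -1.2988]
||prox(x)|| = 1.4825
Step 4: Proximal objective.
0.5*||prox-x||^2 = 5.7122
lambda*||prox|| = 5.0109
Total = 10.7232


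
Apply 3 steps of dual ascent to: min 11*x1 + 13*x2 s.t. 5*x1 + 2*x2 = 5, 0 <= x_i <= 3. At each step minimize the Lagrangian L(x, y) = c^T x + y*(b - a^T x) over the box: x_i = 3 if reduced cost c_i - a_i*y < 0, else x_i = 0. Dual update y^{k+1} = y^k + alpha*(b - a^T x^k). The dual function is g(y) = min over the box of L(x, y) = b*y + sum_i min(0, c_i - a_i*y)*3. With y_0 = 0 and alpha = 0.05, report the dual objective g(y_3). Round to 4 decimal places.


Dual ascent for LP: min 11*x1 + 13*x2, 5*x1 + 2*x2 = 5, 0 <= x_i <= 3
Step 1: y^k = 0.0, reduced costs: (11.0, 13.0)
  x^k = (0.0, 0.0), subgradient = b - a^T x = 5.0
  y^{k+1} = 0.0 + 0.05*5.0 = 0.25
Step 2: y^k = 0.25, reduced costs: (9.75, 12.5)
  x^k = (0.0, 0.0), subgradient = b - a^T x = 5.0
  y^{k+1} = 0.25 + 0.05*5.0 = 0.5
Step 3: y^k = 0.5, reduced costs: (8.5, 12.0)
  x^k = (0.0, 0.0), subgradient = b - a^T x = 5.0
  y^{k+1} = 0.5 + 0.05*5.0 = 0.75
Dual objective at y_3 = 0.75: reduced costs (7.25, 11.5), box minimizer x = (0.0, 0.0)
g(y_3) = b*y + (c1 - a1*y)*x1 + (c2 - a2*y)*x2 = 5*0.75 + 7.25*0.0 + 11.5*0.0 = 3.75 + 0.0 + 0.0 = 3.75


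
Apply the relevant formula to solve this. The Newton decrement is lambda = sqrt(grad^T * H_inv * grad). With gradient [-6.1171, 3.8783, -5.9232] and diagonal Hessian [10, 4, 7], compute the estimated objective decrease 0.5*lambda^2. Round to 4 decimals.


Step 1: H is diagonal, so H^(-1) * g = [-0.6117, 0.9696, -0.8462].
Step 2: g^T H^(-1) g = sum_i g_i^2 / H_ii
  = (-6.1171)^2/10 + (3.8783)^2/4 + (-5.9232)^2/7
  = 3.7419 + 3.7603 + 5.012 = 12.5142
Step 3: Objective decrease = 0.5 * g^T H^(-1) g = 6.2571


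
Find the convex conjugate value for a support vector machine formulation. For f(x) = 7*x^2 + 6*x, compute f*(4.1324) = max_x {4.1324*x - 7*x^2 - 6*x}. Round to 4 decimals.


f*(y) = sup_x {y*x - a*x^2 - b*x} = sup_x {(y-b)*x - a*x^2}
FOC: (y - b) - 2a*x = 0 => x* = (y - b)/(2a)
x* = (4.1324 - 6)/(2*7) = -0.1334
f*(4.1324) = (y-b)^2/(4a) = (4.1324 - 6)^2/(4*7)
= 3.4879/28 = 0.1246


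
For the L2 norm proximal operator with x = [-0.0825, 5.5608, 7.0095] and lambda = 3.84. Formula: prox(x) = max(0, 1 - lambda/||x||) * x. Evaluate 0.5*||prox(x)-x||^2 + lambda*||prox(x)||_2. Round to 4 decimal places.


Step 1: Compute ||x||.
||x|| = 8.9478
Step 2: Compute scaling factor.
scale = max(0, 1 - 3.84/8.9478) = 0.5708
Step 3: prox(x) = [-0.0471, 3.1743, 4.0013]
||prox(x)|| = 5.1078
Step 4: Proximal objective.
0.5*||prox-x||^2 = 7.3728
lambda*||prox|| = 19.614
Total = 26.9866


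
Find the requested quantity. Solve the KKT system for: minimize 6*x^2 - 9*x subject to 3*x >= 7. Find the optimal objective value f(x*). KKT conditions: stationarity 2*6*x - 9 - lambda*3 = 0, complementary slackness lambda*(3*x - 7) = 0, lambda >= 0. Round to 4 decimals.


Step 1: Try lambda = 0 (constraint inactive).
x_unc = 9/(2*6) = 0.75
Check: 3*0.75 = 2.25 < 7 -- violated!
Step 2: Constraint must be active: 3*x = 7
x* = 7/3 = 2.3333 (rounded; the exact value 7/3 is used below)
lambda = (2*6*(7/3) - 9)/3 = 6.3333
Step 3: Compute optimal value.
f(x*) = 6*(7/3)^2 - 9*(7/3) = 11.6667


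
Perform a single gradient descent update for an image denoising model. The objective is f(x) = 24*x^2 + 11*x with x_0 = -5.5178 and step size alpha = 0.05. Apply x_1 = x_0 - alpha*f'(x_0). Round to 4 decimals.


We compute the gradient at x_0 and apply the update.
f'(x) = 48*x + 11
f'(-5.5178) = 48*-5.5178 + 11 = -253.8544
x_1 = -5.5178 - 0.05*-253.8544 = 7.1749


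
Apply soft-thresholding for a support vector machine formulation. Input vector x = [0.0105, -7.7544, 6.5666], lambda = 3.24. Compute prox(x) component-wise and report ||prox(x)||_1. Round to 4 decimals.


Soft-thresholding with lambda = 3.24:
prox(0.0105) = sign(0.0105)*max(|0.0105| - 3.24, 0) = 0.0
prox(-7.7544) = sign(-7.7544)*max(|-7.7544| - 3.24, 0) = -4.5144
prox(6.5666) = sign(6.5666)*max(|6.5666| - 3.24, 0) = 3.3266
prox(x) = [0.0, -4.5144, 3.3266]
||prox(x)||_1 = 0.0 + 4.5144 + 3.3266 = 7.841


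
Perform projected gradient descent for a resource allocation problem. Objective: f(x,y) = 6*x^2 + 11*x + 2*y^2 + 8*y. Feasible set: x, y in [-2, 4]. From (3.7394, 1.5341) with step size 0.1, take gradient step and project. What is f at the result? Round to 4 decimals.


Step 1: Compute gradient at (3.7394, 1.5341).
grad_x = 2*6*3.7394 + 11 = 55.8728
grad_y = 2*2*1.5341 + 8 = 14.1364
Step 2: Gradient step.
x_raw = 3.7394 - 0.1*55.8728 = -1.8479
y_raw = 1.5341 - 0.1*14.1364 = 0.1205
Step 3: Project onto [-2, 4].
x_proj = clip(-1.8479) = -1.8479
y_proj = clip(0.1205) = 0.1205
Step 4: Evaluate f.
f(-1.8479, 0.1205) = 1.154


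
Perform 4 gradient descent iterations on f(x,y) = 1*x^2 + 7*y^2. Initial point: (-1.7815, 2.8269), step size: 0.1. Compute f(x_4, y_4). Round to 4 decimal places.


Gradient descent on f(x,y) = 1*x^2 + 7*y^2.
Starting point: (-1.7815, 2.8269), alpha = 0.1
Step 1: grad_x = 2*1*-1.7815 = -3.563, grad_y = 2*7*2.8269 = 39.5766
  x_1 = -1.7815 - 0.1*-3.563 = -1.4252
  y_1 = 2.8269 - 0.1*39.5766 = -1.1308
Step 2: grad_x = 2*1*-1.4252 = -2.8504, grad_y = 2*7*-1.1308 = -15.8306
  x_2 = -1.4252 - 0.1*-2.8504 = -1.1402
  y_2 = -1.1308 - 0.1*-15.8306 = 0.4523
Step 3: grad_x = 2*1*-1.1402 = -2.2803, grad_y = 2*7*0.4523 = 6.3323
  x_3 = -1.1402 - 0.1*-2.2803 = -0.9121
  y_3 = 0.4523 - 0.1*6.3323 = -0.1809
Step 4: grad_x = 2*1*-0.9121 = -1.8243, grad_y = 2*7*-0.1809 = -2.5329
  x_4 = -0.9121 - 0.1*-1.8243 = -0.7297
  y_4 = -0.1809 - 0.1*-2.5329 = 0.0724
f(-0.7297, 0.0724) = 1*(-0.7297)^2 + 7*0.0724^2 = 0.5691


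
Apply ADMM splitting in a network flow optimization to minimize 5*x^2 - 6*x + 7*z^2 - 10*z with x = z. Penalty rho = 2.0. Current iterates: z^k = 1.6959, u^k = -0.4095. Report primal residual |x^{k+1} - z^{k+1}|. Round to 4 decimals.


ADMM iteration with rho = 2.0, z^k = 1.6959, u^k = -0.4095
Step 1: x-update.
Minimize 5*x^2 - 6*x + (2.0/2)*(x - 1.6959 - 0.4095)^2
FOC: (2*5 + 2.0)*x = 6 + 2.0*(1.6959 + 0.4095)
x^{k+1} = 0.8509
Step 2: z-update.
Minimize 7*z^2 - 10*z + (2.0/2)*(0.8509 - z - 0.4095)^2
FOC: (2*7 + 2.0)*z = 10 + 2.0*(0.8509 - 0.4095)
z^{k+1} = 0.6802
Step 3: u-update.
u^{k+1} = -0.4095 + 0.8509 - 0.6802 = -0.2388
Step 4: Primal residual = |0.8509 - 0.6802| = 0.1707


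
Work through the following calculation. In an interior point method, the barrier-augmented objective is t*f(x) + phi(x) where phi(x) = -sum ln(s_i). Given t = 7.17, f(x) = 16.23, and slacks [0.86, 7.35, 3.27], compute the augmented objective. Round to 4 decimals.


Step 1: Compute log-barrier.
ln values: [-0.1508, 1.9947, 1.1848]
phi = -(-0.1508 + 1.9947 + 1.1848) = -3.0287
Step 2: Compute augmented objective.
t*f(x) = 7.17*16.23 = 116.3691
Total = 116.3691 - 3.0287 = 113.3404


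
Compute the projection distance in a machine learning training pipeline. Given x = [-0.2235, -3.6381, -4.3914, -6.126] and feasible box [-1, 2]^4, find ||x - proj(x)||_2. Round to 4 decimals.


Project each component onto [-1, 2].
clip(-0.2235) = -0.2235, clip(-3.6381) = -1.0, clip(-4.3914) = -1.0, clip(-6.126) = -1.0
Projection = [-0.2235, -1.0, -1.0, -1.0]
Squared diffs: [0.0, 6.9596, 11.5016, 26.2759]
Distance = sqrt(44.7371) = 6.6886


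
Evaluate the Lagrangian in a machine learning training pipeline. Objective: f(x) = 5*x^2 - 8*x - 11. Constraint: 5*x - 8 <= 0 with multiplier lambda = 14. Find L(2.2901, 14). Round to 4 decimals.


Step 1: Evaluate f(x).
f(2.2901) = 5*2.2901^2 - 8*2.2901 - 11 = -3.098
Step 2: Evaluate g(x).
g(2.2901) = 5*2.2901 - 8 = 3.4505
Step 3: Compute Lagrangian.
L = -3.098 + 14*3.4505 = 45.209


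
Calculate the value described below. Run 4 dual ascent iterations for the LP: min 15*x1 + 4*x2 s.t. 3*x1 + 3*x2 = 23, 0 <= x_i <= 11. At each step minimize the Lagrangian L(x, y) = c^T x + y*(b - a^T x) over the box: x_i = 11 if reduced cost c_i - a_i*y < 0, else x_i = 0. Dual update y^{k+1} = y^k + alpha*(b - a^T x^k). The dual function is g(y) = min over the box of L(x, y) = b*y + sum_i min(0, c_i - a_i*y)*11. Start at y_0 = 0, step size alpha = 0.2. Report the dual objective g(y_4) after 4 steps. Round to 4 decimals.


Dual ascent for LP: min 15*x1 + 4*x2, 3*x1 + 3*x2 = 23, 0 <= x_i <= 11
Step 1: y^k = 0.0, reduced costs: (15.0, 4.0)
  x^k = (0.0, 0.0), subgradient = b - a^T x = 23.0
  y^{k+1} = 0.0 + 0.2*23.0 = 4.6
Step 2: y^k = 4.6, reduced costs: (1.2, -9.8)
  x^k = (0.0, 11.0), subgradient = b - a^T x = -10.0
  y^{k+1} = 4.6 + 0.2*-10.0 = 2.6
Step 3: y^k = 2.6, reduced costs: (7.2, -3.8)
  x^k = (0.0, 11.0), subgradient = b - a^T x = -10.0
  y^{k+1} = 2.6 + 0.2*-10.0 = 0.6
Step 4: y^k = 0.6, reduced costs: (13.2, 2.2)
  x^k = (0.0, 0.0), subgradient = b - a^T x = 23.0
  y^{k+1} = 0.6 + 0.2*23.0 = 5.2
Dual objective at y_4 = 5.2: reduced costs (-0.6, -11.6), box minimizer x = (11.0, 11.0)
g(y_4) = b*y + (c1 - a1*y)*x1 + (c2 - a2*y)*x2 = 23*5.2 + (-0.6)*11.0 + (-11.6)*11.0 = 119.6 - 6.6 - 127.6 = -14.6


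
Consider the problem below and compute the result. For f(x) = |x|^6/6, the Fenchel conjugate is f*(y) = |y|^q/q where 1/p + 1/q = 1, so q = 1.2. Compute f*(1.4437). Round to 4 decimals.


The conjugate exponent q satisfies 1/p + 1/q = 1.
p = 6, so q = 6/(6 - 1) = 1.2
|y|^q = 1.4437^1.2 = 1.5537
f*(1.4437) = 1.5537 / 1.2 = 1.2948


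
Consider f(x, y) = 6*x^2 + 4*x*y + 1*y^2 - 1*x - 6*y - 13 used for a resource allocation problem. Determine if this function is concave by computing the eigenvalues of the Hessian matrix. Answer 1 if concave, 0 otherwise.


The Hessian of f(x,y) = 6*x^2 + 4*x*y + 1*y^2 - 1*x - 6*y - 13 is:
H = [[12, 4], [4, 2]]
Trace = 12 + 2 = 14
Determinant = 12*2 - (4)^2 = 8
Discriminant = (14)^2 - 4*8 = 164.0
Eigenvalues: lambda_1 = 0.5969, lambda_2 = 13.4031
The function is not concave.

0


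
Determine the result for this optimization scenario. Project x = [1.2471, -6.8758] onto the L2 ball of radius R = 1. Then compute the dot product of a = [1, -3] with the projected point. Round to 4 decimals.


Step 1: Compute ||x|| (intermediates to 6 decimals).
||x|| = sqrt(1.2471^2 + (-6.8758)^2) = 6.987981
Step 2: Project.
Since ||x|| > R, scale = R/||x|| = 1/6.987981 = 0.143103, proj(x) = scale * x
proj(x) = [0.178464, -0.983948]
Step 3: Dot product.
a^T * proj(x) = 1*0.178464 - 3*(-0.983948) = 3.1303


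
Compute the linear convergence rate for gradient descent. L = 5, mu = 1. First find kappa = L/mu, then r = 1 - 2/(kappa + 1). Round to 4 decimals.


Step 1: Compute the condition number.
kappa = L/mu = 5/1 = 5.0
Step 2: Compute the convergence rate.
r = 1 - 2/(kappa + 1) = 1 - 2*mu/(L + mu) = (L - mu)/(L + mu) = 4/6 = 0.6667


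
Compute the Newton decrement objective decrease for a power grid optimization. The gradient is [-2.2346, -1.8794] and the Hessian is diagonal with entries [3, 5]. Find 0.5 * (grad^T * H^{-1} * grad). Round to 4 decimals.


Step 1: H is diagonal, so H^(-1) * g = [-0.7449, -0.3759].
Step 2: g^T H^(-1) g = sum_i g_i^2 / H_ii
  = (-2.2346)^2/3 + (-1.8794)^2/5
  = 1.6645 + 0.7064 = 2.3709
Step 3: Objective decrease = 0.5 * g^T H^(-1) g = 1.1855


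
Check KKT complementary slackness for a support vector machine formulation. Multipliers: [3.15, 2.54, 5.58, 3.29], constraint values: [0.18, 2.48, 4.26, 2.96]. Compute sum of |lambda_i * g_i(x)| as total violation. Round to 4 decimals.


KKT complementary slackness check:
lambda_1 * g_1 = 3.15 * 0.18 = 0.567
lambda_2 * g_2 = 2.54 * 2.48 = 6.2992
lambda_3 * g_3 = 5.58 * 4.26 = 23.7708
lambda_4 * g_4 = 3.29 * 2.96 = 9.7384
Total violation = 0.567 + 6.2992 + 23.7708 + 9.7384 = 40.3754


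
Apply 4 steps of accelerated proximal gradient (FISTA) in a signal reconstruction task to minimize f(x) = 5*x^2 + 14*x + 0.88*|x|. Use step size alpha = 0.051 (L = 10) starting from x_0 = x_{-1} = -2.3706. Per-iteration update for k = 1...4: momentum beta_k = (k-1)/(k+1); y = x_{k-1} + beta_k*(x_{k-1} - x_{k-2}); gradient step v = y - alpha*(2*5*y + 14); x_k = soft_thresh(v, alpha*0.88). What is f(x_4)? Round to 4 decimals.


FISTA on f(x) = 5*x^2 + 14*x + 0.88*|x|
L = 10, alpha = 0.051
Iteration 1: beta = 0.0, y = -2.3706 + 0.0*(-2.3706 + 2.3706) = -2.3706
  grad(y) = -9.706, v = y - alpha*grad = -1.8756
  prox(v) = soft_thresh(-1.8756, 0.0449) = -1.8307
Iteration 2: beta = 0.3333, y = -1.8307 + 0.3333*(-1.8307 + 2.3706) = -1.6508
  grad(y) = -2.5075, v = y - alpha*grad = -1.5229
  prox(v) = soft_thresh(-1.5229, 0.0449) = -1.478
Iteration 3: beta = 0.5, y = -1.478 + 0.5*(-1.478 + 1.8307) = -1.3016
  grad(y) = 0.9837, v = y - alpha*grad = -1.3518
  prox(v) = soft_thresh(-1.3518, 0.0449) = -1.3069
Iteration 4: beta = 0.6, y = -1.3069 + 0.6*(-1.3069 + 1.478) = -1.2043
  grad(y) = 1.9573, v = y - alpha*grad = -1.3041
  prox(v) = soft_thresh(-1.3041, 0.0449) = -1.2592
f(x_4) = 5*(-1.2592)^2 + 14*(-1.2592) + 0.88*|-1.2592| = -8.5928


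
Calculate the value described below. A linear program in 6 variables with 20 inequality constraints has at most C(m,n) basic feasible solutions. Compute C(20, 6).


Each vertex corresponds to some choice of n active constraints out of m, so the number of vertices is at most C(m, n) = m! / (n!(m-n)!).
m = 20, n = 6
Numerator: 20 * 19 * 18 * 17 * 16 * 15
Denominator: 6! = 720
C(20, 6) = 38760


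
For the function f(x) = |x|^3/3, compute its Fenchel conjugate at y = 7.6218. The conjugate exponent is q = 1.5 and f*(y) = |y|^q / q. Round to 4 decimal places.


The conjugate exponent q satisfies 1/p + 1/q = 1.
p = 3, so q = 3/(3 - 1) = 1.5
|y|^q = 7.6218^1.5 = 21.042
f*(7.6218) = 21.042 / 1.5 = 14.028


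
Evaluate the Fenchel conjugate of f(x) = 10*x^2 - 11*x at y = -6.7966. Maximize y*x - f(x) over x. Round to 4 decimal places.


f*(y) = sup_x {y*x - a*x^2 - b*x} = sup_x {(y-b)*x - a*x^2}
FOC: (y - b) - 2a*x = 0 => x* = (y - b)/(2a)
x* = (-6.7966 + 11)/(2*10) = 0.2102
f*(-6.7966) = (y-b)^2/(4a) = (-6.7966 + 11)^2/(4*10)
= 17.6686/40 = 0.4417


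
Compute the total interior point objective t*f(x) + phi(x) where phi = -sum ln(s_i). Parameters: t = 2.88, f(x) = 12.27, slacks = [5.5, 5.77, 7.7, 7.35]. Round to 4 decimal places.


Step 1: Compute log-barrier.
ln values: [1.7047, 1.7527, 2.0412, 1.9947]
phi = -(1.7047 + 1.7527 + 2.0412 + 1.9947) = -7.4933
Step 2: Compute augmented objective.
t*f(x) = 2.88*12.27 = 35.3376
Total = 35.3376 - 7.4933 = 27.8443


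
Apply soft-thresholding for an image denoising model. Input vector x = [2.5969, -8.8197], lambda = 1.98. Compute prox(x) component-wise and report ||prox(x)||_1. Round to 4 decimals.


Soft-thresholding with lambda = 1.98:
prox(2.5969) = sign(2.5969)*max(|2.5969| - 1.98, 0) = 0.6169
prox(-8.8197) = sign(-8.8197)*max(|-8.8197| - 1.98, 0) = -6.8397
prox(x) = [0.6169, -6.8397]
||prox(x)||_1 = 0.6169 + 6.8397 = 7.4566


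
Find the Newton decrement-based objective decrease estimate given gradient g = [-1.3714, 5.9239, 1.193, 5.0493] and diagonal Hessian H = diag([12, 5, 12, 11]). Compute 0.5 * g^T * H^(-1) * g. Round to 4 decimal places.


Step 1: H is diagonal, so H^(-1) * g = [-0.1143, 1.1848, 0.0994, 0.459].
Step 2: g^T H^(-1) g = sum_i g_i^2 / H_ii
  = (-1.3714)^2/12 + (5.9239)^2/5 + (1.193)^2/12 + (5.0493)^2/11
  = 0.1567 + 7.0185 + 0.1186 + 2.3178 = 9.6116
Step 3: Objective decrease = 0.5 * g^T H^(-1) g = 4.8058


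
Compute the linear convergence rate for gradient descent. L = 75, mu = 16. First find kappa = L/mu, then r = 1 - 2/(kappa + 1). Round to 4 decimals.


Step 1: Compute the condition number.
kappa = L/mu = 75/16 = 4.6875
Step 2: Compute the convergence rate.
r = 1 - 2/(kappa + 1) = 1 - 2*mu/(L + mu) = (L - mu)/(L + mu) = 59/91 = 0.6484


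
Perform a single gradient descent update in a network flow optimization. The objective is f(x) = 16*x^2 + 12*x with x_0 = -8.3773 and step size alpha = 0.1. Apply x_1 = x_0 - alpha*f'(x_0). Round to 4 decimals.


We compute the gradient at x_0 and apply the update.
f'(x) = 32*x + 12
f'(-8.3773) = 32*-8.3773 + 12 = -256.0736
x_1 = -8.3773 - 0.1*-256.0736 = 17.2301


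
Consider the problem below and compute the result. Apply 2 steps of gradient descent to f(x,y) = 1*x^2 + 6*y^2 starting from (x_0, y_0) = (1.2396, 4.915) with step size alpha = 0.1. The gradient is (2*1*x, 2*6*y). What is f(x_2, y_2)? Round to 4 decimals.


Gradient descent on f(x,y) = 1*x^2 + 6*y^2.
Starting point: (1.2396, 4.915), alpha = 0.1
Step 1: grad_x = 2*1*1.2396 = 2.4792, grad_y = 2*6*4.915 = 58.98
  x_1 = 1.2396 - 0.1*2.4792 = 0.9917
  y_1 = 4.915 - 0.1*58.98 = -0.983
Step 2: grad_x = 2*1*0.9917 = 1.9834, grad_y = 2*6*-0.983 = -11.796
  x_2 = 0.9917 - 0.1*1.9834 = 0.7933
  y_2 = -0.983 - 0.1*-11.796 = 0.1966
f(0.7933, 0.1966) = 1*0.7933^2 + 6*0.1966^2 = 0.8613


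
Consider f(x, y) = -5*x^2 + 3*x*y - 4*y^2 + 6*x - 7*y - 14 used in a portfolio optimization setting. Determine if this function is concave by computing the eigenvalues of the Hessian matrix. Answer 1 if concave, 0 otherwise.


The Hessian of f(x,y) = -5*x^2 + 3*x*y - 4*y^2 + 6*x - 7*y - 14 is:
H = [[-10, 3], [3, -8]]
Trace = -10 - 8 = -18
Determinant = -10*-8 - (3)^2 = 71
Discriminant = (-18)^2 - 4*71 = 40.0
Eigenvalues: lambda_1 = -12.1623, lambda_2 = -5.8377
The function is concave.

1


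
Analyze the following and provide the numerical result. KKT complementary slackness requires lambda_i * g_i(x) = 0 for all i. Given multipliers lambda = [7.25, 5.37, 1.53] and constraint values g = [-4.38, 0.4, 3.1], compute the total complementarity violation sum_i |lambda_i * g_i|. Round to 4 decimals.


KKT complementary slackness check:
lambda_1 * g_1 = 7.25 * -4.38 = -31.755
lambda_2 * g_2 = 5.37 * 0.4 = 2.148
lambda_3 * g_3 = 1.53 * 3.1 = 4.743
Total violation = 31.755 + 2.148 + 4.743 = 38.646


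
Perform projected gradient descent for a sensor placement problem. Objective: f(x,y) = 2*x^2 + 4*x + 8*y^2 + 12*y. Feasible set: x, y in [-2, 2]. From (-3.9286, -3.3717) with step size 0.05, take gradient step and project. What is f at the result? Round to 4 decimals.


Step 1: Compute gradient at (-3.9286, -3.3717).
grad_x = 2*2*-3.9286 + 4 = -11.7144
grad_y = 2*8*-3.3717 + 12 = -41.9472
Step 2: Gradient step.
x_raw = -3.9286 - 0.05*-11.7144 = -3.3429
y_raw = -3.3717 - 0.05*-41.9472 = -1.2743
Step 3: Project onto [-2, 2].
x_proj = clip(-3.3429) = -2.0
y_proj = clip(-1.2743) = -1.2743
Step 4: Evaluate f.
f(-2.0, -1.2743) = -2.3005


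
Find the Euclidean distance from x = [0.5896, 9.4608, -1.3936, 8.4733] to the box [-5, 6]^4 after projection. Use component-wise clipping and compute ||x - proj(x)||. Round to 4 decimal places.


Project each component onto [-5, 6].
clip(0.5896) = 0.5896, clip(9.4608) = 6.0, clip(-1.3936) = -1.3936, clip(8.4733) = 6.0
Projection = [0.5896, 6.0, -1.3936, 6.0]
Squared diffs: [0.0, 11.9771, 0.0, 6.1172]
Distance = sqrt(18.0943) = 4.2537


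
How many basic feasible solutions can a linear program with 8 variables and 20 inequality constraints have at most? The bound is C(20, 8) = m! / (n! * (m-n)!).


Each vertex corresponds to some choice of n active constraints out of m, so the number of vertices is at most C(m, n) = m! / (n!(m-n)!).
m = 20, n = 8
Numerator: 20 * 19 * 18 * 17 * 16 * 15 * 14 * 13
Denominator: 8! = 40320
C(20, 8) = 125970


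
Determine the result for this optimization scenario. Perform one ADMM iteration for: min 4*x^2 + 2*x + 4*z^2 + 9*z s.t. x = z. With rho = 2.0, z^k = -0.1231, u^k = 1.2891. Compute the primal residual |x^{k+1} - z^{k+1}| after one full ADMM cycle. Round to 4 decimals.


ADMM iteration with rho = 2.0, z^k = -0.1231, u^k = 1.2891
Step 1: x-update.
Minimize 4*x^2 + 2*x + (2.0/2)*(x + 0.1231 + 1.2891)^2
FOC: (2*4 + 2.0)*x = -2 + 2.0*(-0.1231 - 1.2891)
x^{k+1} = -0.4824
Step 2: z-update.
Minimize 4*z^2 + 9*z + (2.0/2)*(-0.4824 - z + 1.2891)^2
FOC: (2*4 + 2.0)*z = -9 + 2.0*(-0.4824 + 1.2891)
z^{k+1} = -0.7387
Step 3: u-update.
u^{k+1} = 1.2891 - 0.4824 + 0.7387 = 1.5453
Step 4: Primal residual = |-0.4824 + 0.7387| = 0.2562


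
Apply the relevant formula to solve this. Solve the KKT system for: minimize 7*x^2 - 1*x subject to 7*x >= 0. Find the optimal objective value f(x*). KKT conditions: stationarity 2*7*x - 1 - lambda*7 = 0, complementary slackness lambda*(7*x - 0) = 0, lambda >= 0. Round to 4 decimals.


Step 1: Try lambda = 0 (constraint inactive).
Stationarity: 2*7*x - 1 = 0
x* = 1/(2*7) = 1/14 = 0.0714 (rounded; the exact value 1/14 is used below)
Check constraint: 7*0.0714 = 0.4998 >= 0 -- satisfied.
Step 2: Compute optimal value.
f(x*) = 7*(1/14)^2 - 1*(1/14) = -0.0357


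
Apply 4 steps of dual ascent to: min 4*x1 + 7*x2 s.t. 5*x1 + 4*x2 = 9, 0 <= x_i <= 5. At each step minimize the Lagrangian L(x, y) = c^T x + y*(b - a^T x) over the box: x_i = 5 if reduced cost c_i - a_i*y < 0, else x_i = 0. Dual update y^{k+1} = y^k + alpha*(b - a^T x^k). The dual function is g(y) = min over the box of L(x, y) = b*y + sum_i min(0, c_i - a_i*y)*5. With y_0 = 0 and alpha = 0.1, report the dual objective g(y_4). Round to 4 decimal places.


Dual ascent for LP: min 4*x1 + 7*x2, 5*x1 + 4*x2 = 9, 0 <= x_i <= 5
Step 1: y^k = 0.0, reduced costs: (4.0, 7.0)
  x^k = (0.0, 0.0), subgradient = b - a^T x = 9.0
  y^{k+1} = 0.0 + 0.1*9.0 = 0.9
Step 2: y^k = 0.9, reduced costs: (-0.5, 3.4)
  x^k = (5.0, 0.0), subgradient = b - a^T x = -16.0
  y^{k+1} = 0.9 + 0.1*-16.0 = -0.7
Step 3: y^k = -0.7, reduced costs: (7.5, 9.8)
  x^k = (0.0, 0.0), subgradient = b - a^T x = 9.0
  y^{k+1} = -0.7 + 0.1*9.0 = 0.2
Step 4: y^k = 0.2, reduced costs: (3.0, 6.2)
  x^k = (0.0, 0.0), subgradient = b - a^T x = 9.0
  y^{k+1} = 0.2 + 0.1*9.0 = 1.1
Dual objective at y_4 = 1.1: reduced costs (-1.5, 2.6), box minimizer x = (5.0, 0.0)
g(y_4) = b*y + (c1 - a1*y)*x1 + (c2 - a2*y)*x2 = 9*1.1 + (-1.5)*5.0 + 2.6*0.0 = 9.9 - 7.5 + 0.0 = 2.4


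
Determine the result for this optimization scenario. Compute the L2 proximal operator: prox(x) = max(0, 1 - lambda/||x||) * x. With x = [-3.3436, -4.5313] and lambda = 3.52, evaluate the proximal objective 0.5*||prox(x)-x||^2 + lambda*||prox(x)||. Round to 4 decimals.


Step 1: Compute ||x||.
||x|| = 5.6314
Step 2: Compute scaling factor.
scale = max(0, 1 - 3.52/5.6314) = 0.3749
Step 3: prox(x) = [-1.2536, -1.6989]
||prox(x)|| = 2.1114
Step 4: Proximal objective.
0.5*||prox-x||^2 = 6.1952
lambda*||prox|| = 7.4321
Total = 13.6272


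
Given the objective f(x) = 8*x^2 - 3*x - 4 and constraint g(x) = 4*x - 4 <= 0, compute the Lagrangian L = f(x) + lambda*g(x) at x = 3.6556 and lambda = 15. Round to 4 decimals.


Step 1: Evaluate f(x).
f(3.6556) = 8*3.6556^2 - 3*3.6556 - 4 = 91.9405
Step 2: Evaluate g(x).
g(3.6556) = 4*3.6556 - 4 = 10.6224
Step 3: Compute Lagrangian.
L = 91.9405 + 15*10.6224 = 251.2765


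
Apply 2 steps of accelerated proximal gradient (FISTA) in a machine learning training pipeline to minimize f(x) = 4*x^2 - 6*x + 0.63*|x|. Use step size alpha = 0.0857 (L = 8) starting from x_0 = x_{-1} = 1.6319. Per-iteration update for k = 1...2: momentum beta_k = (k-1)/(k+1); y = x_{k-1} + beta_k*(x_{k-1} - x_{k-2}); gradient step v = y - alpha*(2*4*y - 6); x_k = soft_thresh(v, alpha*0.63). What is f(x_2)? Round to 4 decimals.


FISTA on f(x) = 4*x^2 - 6*x + 0.63*|x|
L = 8, alpha = 0.0857
Iteration 1: beta = 0.0, y = 1.6319 + 0.0*(1.6319 - 1.6319) = 1.6319
  grad(y) = 7.0552, v = y - alpha*grad = 1.0273
  prox(v) = soft_thresh(1.0273, 0.054) = 0.9733
Iteration 2: beta = 0.3333, y = 0.9733 + 0.3333*(0.9733 - 1.6319) = 0.7537
  grad(y) = 0.0299, v = y - alpha*grad = 0.7512
  prox(v) = soft_thresh(0.7512, 0.054) = 0.6972
f(x_2) = 4*0.6972^2 - 6*0.6972 + 0.63*|0.6972| = -1.7996


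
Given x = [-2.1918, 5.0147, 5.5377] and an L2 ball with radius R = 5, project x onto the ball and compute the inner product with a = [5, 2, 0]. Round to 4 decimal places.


Step 1: Compute ||x|| (intermediates to 6 decimals).
||x|| = sqrt((-2.1918)^2 + 5.0147^2 + 5.5377^2) = 7.785713
Step 2: Project.
Since ||x|| > R, scale = R/||x|| = 5/7.785713 = 0.642202, proj(x) = scale * x
proj(x) = [-1.407578, 3.22045, 3.556322]
Step 3: Dot product.
a^T * proj(x) = 5*(-1.407578) + 2*3.22045 + 0*3.556322 = -0.597


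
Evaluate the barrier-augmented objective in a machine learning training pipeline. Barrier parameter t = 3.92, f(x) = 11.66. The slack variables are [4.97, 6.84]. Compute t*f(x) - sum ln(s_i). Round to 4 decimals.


Step 1: Compute log-barrier.
ln values: [1.6034, 1.9228]
phi = -(1.6034 + 1.9228) = -3.5262
Step 2: Compute augmented objective.
t*f(x) = 3.92*11.66 = 45.7072
Total = 45.7072 - 3.5262 = 42.181


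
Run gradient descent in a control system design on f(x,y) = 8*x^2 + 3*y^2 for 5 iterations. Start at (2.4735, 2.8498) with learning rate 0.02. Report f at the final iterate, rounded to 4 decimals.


Gradient descent on f(x,y) = 8*x^2 + 3*y^2.
Starting point: (2.4735, 2.8498), alpha = 0.02
Step 1: grad_x = 2*8*2.4735 = 39.576, grad_y = 2*3*2.8498 = 17.0988
  x_1 = 2.4735 - 0.02*39.576 = 1.682
  y_1 = 2.8498 - 0.02*17.0988 = 2.5078
Step 2: grad_x = 2*8*1.682 = 26.9117, grad_y = 2*3*2.5078 = 15.0469
  x_2 = 1.682 - 0.02*26.9117 = 1.1437
  y_2 = 2.5078 - 0.02*15.0469 = 2.2069
Step 3: grad_x = 2*8*1.1437 = 18.2999, grad_y = 2*3*2.2069 = 13.2413
  x_3 = 1.1437 - 0.02*18.2999 = 0.7777
  y_3 = 2.2069 - 0.02*13.2413 = 1.9421
Step 4: grad_x = 2*8*0.7777 = 12.444, grad_y = 2*3*1.9421 = 11.6524
  x_4 = 0.7777 - 0.02*12.444 = 0.5289
  y_4 = 1.9421 - 0.02*11.6524 = 1.709
Step 5: grad_x = 2*8*0.5289 = 8.4619, grad_y = 2*3*1.709 = 10.2541
  x_5 = 0.5289 - 0.02*8.4619 = 0.3596
  y_5 = 1.709 - 0.02*10.2541 = 1.5039
f(0.3596, 1.5039) = 8*0.3596^2 + 3*1.5039^2 = 7.8201


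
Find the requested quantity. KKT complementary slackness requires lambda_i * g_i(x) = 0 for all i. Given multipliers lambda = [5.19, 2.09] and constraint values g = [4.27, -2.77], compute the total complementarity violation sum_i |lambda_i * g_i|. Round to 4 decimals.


KKT complementary slackness check:
lambda_1 * g_1 = 5.19 * 4.27 = 22.1613
lambda_2 * g_2 = 2.09 * -2.77 = -5.7893
Total violation = 22.1613 + 5.7893 = 27.9506


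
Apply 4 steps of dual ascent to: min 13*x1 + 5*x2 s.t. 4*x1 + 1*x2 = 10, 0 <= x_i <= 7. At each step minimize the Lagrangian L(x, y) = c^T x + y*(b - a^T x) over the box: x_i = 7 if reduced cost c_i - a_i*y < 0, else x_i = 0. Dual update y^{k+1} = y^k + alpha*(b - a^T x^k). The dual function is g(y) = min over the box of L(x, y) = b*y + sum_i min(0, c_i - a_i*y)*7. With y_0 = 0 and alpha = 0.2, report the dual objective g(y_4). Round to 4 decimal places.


Dual ascent for LP: min 13*x1 + 5*x2, 4*x1 + 1*x2 = 10, 0 <= x_i <= 7
Step 1: y^k = 0.0, reduced costs: (13.0, 5.0)
  x^k = (0.0, 0.0), subgradient = b - a^T x = 10.0
  y^{k+1} = 0.0 + 0.2*10.0 = 2.0
Step 2: y^k = 2.0, reduced costs: (5.0, 3.0)
  x^k = (0.0, 0.0), subgradient = b - a^T x = 10.0
  y^{k+1} = 2.0 + 0.2*10.0 = 4.0
Step 3: y^k = 4.0, reduced costs: (-3.0, 1.0)
  x^k = (7.0, 0.0), subgradient = b - a^T x = -18.0
  y^{k+1} = 4.0 + 0.2*-18.0 = 0.4
Step 4: y^k = 0.4, reduced costs: (11.4, 4.6)
  x^k = (0.0, 0.0), subgradient = b - a^T x = 10.0
  y^{k+1} = 0.4 + 0.2*10.0 = 2.4
Dual objective at y_4 = 2.4: reduced costs (3.4, 2.6), box minimizer x = (0.0, 0.0)
g(y_4) = b*y + (c1 - a1*y)*x1 + (c2 - a2*y)*x2 = 10*2.4 + 3.4*0.0 + 2.6*0.0 = 24.0 + 0.0 + 0.0 = 24.0


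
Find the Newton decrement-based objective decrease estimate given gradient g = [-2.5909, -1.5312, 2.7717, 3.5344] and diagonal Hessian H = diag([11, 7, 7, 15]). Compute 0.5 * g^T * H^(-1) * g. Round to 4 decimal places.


Step 1: H is diagonal, so H^(-1) * g = [-0.2355, -0.2187, 0.396, 0.2356].
Step 2: g^T H^(-1) g = sum_i g_i^2 / H_ii
  = (-2.5909)^2/11 + (-1.5312)^2/7 + (2.7717)^2/7 + (3.5344)^2/15
  = 0.6103 + 0.3349 + 1.0975 + 0.8328 = 2.8755
Step 3: Objective decrease = 0.5 * g^T H^(-1) g = 1.4377
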